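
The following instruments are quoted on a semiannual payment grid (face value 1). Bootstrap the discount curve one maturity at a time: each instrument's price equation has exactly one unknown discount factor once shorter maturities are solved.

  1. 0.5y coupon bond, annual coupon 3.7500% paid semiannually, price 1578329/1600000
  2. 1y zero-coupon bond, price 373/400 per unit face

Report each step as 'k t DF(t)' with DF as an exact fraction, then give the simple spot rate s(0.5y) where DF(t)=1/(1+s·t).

1 1/2 9683/10000
2 1 373/400
s(0.5y) = (1/(9683/10000) − 1)/(1/2) = 634/9683 ≈ 6.5476%

step 1 [0.5y] bond c/2=3/160: DF=(1578329/1600000 − 3/160·(0))/(1+3/160) = 9683/10000 ≈ 0.968300
step 2 [1y] zero: DF = P = 373/400 ≈ 0.932500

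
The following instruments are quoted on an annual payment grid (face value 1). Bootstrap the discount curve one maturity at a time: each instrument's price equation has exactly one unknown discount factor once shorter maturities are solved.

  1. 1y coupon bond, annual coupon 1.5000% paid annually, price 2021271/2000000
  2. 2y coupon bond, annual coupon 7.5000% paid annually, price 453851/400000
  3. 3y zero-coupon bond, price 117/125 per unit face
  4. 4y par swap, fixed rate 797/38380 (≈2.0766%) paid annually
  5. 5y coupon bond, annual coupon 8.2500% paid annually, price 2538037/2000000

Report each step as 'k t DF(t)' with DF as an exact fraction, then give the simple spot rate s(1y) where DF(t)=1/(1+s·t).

step 1 [1y] bond c/1=3/200: DF=(2021271/2000000 − 3/200·(0))/(1+3/200) = 9957/10000 ≈ 0.995700
step 2 [2y] bond c/1=3/40: DF=(453851/400000 − 3/40·(0.995700))/(1+3/40) = 493/500 ≈ 0.986000
step 3 [3y] zero: DF = P = 117/125 ≈ 0.936000
step 4 [4y] swap r/1=797/38380: DF=(1 − 797/38380·(0.995700+0.986000+0.936000))/(1+797/38380) = 9203/10000 ≈ 0.920300
step 5 [5y] bond c/1=33/400: DF=(2538037/2000000 − 33/400·(0.995700+0.986000+0.936000+0.920300))/(1+33/400) = 4399/5000 ≈ 0.879800

1 1 9957/10000
2 2 493/500
3 3 117/125
4 4 9203/10000
5 5 4399/5000
s(1y) = (1/(9957/10000) − 1)/(1) = 43/9957 ≈ 0.4319%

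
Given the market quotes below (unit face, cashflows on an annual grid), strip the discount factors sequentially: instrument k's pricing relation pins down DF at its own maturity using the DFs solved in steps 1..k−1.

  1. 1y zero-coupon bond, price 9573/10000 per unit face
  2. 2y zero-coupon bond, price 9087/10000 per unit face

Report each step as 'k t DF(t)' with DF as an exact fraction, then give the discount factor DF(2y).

step 1 [1y] zero: DF = P = 9573/10000 ≈ 0.957300
step 2 [2y] zero: DF = P = 9087/10000 ≈ 0.908700

1 1 9573/10000
2 2 9087/10000
DF(2y) = 9087/10000 ≈ 0.908700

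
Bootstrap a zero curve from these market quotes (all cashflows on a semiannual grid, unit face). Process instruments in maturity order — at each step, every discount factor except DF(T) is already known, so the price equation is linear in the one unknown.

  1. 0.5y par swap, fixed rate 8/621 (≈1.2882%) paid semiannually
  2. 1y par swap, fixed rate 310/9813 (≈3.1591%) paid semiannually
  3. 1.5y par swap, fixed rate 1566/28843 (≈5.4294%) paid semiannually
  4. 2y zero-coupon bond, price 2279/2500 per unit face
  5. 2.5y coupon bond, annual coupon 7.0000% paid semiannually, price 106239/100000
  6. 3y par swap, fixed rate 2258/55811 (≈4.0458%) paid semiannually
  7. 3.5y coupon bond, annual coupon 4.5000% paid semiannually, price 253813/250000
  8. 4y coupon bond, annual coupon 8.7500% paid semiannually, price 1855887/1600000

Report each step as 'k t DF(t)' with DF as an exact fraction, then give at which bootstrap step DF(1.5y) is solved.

1 1/2 621/625
2 1 969/1000
3 3/2 9217/10000
4 2 2279/2500
5 5/2 8981/10000
6 3 8871/10000
7 7/2 8701/10000
8 4 8409/10000
DF(1.5y) is solved at step 3

step 1 [0.5y] swap r/2=4/621: DF=(1 − 4/621·(0))/(1+4/621) = 621/625 ≈ 0.993600
step 2 [1y] swap r/2=155/9813: DF=(1 − 155/9813·(0.993600))/(1+155/9813) = 969/1000 ≈ 0.969000
step 3 [1.5y] swap r/2=783/28843: DF=(1 − 783/28843·(0.993600+0.969000))/(1+783/28843) = 9217/10000 ≈ 0.921700
step 4 [2y] zero: DF = P = 2279/2500 ≈ 0.911600
step 5 [2.5y] bond c/2=7/200: DF=(106239/100000 − 7/200·(0.993600+0.969000+0.921700+0.911600))/(1+7/200) = 8981/10000 ≈ 0.898100
step 6 [3y] swap r/2=1129/55811: DF=(1 − 1129/55811·(0.993600+0.969000+0.921700+0.911600+0.898100))/(1+1129/55811) = 8871/10000 ≈ 0.887100
step 7 [3.5y] bond c/2=9/400: DF=(253813/250000 − 9/400·(0.993600+0.969000+0.921700+0.911600+0.898100+0.887100))/(1+9/400) = 8701/10000 ≈ 0.870100
step 8 [4y] bond c/2=7/160: DF=(1855887/1600000 − 7/160·(0.993600+0.969000+0.921700+0.911600+0.898100+0.887100+0.870100))/(1+7/160) = 8409/10000 ≈ 0.840900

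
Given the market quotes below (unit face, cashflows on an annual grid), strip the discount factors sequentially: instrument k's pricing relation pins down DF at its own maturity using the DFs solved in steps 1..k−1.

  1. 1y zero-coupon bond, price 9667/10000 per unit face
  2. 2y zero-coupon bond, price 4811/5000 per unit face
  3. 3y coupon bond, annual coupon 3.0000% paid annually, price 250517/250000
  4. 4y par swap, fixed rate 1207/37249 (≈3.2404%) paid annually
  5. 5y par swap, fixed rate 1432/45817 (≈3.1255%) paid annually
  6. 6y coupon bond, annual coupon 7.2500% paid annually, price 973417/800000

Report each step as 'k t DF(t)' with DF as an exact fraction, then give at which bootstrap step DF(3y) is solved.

step 1 [1y] zero: DF = P = 9667/10000 ≈ 0.966700
step 2 [2y] zero: DF = P = 4811/5000 ≈ 0.962200
step 3 [3y] bond c/1=3/100: DF=(250517/250000 − 3/100·(0.966700+0.962200))/(1+3/100) = 9167/10000 ≈ 0.916700
step 4 [4y] swap r/1=1207/37249: DF=(1 − 1207/37249·(0.966700+0.962200+0.916700))/(1+1207/37249) = 8793/10000 ≈ 0.879300
step 5 [5y] swap r/1=1432/45817: DF=(1 − 1432/45817·(0.966700+0.962200+0.916700+0.879300))/(1+1432/45817) = 1071/1250 ≈ 0.856800
step 6 [6y] bond c/1=29/400: DF=(973417/800000 − 29/400·(0.966700+0.962200+0.916700+0.879300+0.856800))/(1+29/400) = 1031/1250 ≈ 0.824800

1 1 9667/10000
2 2 4811/5000
3 3 9167/10000
4 4 8793/10000
5 5 1071/1250
6 6 1031/1250
DF(3y) is solved at step 3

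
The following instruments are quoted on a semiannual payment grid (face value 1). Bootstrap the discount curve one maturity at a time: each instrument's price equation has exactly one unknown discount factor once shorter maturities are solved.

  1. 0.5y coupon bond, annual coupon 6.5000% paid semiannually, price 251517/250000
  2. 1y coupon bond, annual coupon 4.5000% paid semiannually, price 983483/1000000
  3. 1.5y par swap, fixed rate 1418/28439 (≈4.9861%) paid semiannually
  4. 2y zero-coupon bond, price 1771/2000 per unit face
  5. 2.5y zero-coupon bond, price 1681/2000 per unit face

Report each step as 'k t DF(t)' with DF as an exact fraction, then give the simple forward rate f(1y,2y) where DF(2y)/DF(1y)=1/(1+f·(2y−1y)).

1 1/2 609/625
2 1 2351/2500
3 3/2 9291/10000
4 2 1771/2000
5 5/2 1681/2000
f(1y,2y) = ((2351/2500)/(1771/2000) − 1)/(1) = 549/8855 ≈ 6.1999%

step 1 [0.5y] bond c/2=13/400: DF=(251517/250000 − 13/400·(0))/(1+13/400) = 609/625 ≈ 0.974400
step 2 [1y] bond c/2=9/400: DF=(983483/1000000 − 9/400·(0.974400))/(1+9/400) = 2351/2500 ≈ 0.940400
step 3 [1.5y] swap r/2=709/28439: DF=(1 − 709/28439·(0.974400+0.940400))/(1+709/28439) = 9291/10000 ≈ 0.929100
step 4 [2y] zero: DF = P = 1771/2000 ≈ 0.885500
step 5 [2.5y] zero: DF = P = 1681/2000 ≈ 0.840500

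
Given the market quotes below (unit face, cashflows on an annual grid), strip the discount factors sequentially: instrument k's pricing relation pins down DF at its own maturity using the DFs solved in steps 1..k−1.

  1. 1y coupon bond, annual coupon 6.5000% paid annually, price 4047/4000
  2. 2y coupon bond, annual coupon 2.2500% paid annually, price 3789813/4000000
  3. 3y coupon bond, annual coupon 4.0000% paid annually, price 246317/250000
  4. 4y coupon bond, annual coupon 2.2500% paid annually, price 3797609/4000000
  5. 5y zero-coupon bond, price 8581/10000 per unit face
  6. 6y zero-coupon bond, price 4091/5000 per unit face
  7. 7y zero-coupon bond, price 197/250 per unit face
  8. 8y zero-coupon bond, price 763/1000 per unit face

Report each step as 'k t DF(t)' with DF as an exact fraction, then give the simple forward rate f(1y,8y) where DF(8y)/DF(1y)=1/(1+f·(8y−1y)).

step 1 [1y] bond c/1=13/200: DF=(4047/4000 − 13/200·(0))/(1+13/200) = 19/20 ≈ 0.950000
step 2 [2y] bond c/1=9/400: DF=(3789813/4000000 − 9/400·(0.950000))/(1+9/400) = 9057/10000 ≈ 0.905700
step 3 [3y] bond c/1=1/25: DF=(246317/250000 − 1/25·(0.950000+0.905700))/(1+1/25) = 219/250 ≈ 0.876000
step 4 [4y] bond c/1=9/400: DF=(3797609/4000000 − 9/400·(0.950000+0.905700+0.876000))/(1+9/400) = 2171/2500 ≈ 0.868400
step 5 [5y] zero: DF = P = 8581/10000 ≈ 0.858100
step 6 [6y] zero: DF = P = 4091/5000 ≈ 0.818200
step 7 [7y] zero: DF = P = 197/250 ≈ 0.788000
step 8 [8y] zero: DF = P = 763/1000 ≈ 0.763000

1 1 19/20
2 2 9057/10000
3 3 219/250
4 4 2171/2500
5 5 8581/10000
6 6 4091/5000
7 7 197/250
8 8 763/1000
f(1y,8y) = ((19/20)/(763/1000) − 1)/(7) = 187/5341 ≈ 3.5012%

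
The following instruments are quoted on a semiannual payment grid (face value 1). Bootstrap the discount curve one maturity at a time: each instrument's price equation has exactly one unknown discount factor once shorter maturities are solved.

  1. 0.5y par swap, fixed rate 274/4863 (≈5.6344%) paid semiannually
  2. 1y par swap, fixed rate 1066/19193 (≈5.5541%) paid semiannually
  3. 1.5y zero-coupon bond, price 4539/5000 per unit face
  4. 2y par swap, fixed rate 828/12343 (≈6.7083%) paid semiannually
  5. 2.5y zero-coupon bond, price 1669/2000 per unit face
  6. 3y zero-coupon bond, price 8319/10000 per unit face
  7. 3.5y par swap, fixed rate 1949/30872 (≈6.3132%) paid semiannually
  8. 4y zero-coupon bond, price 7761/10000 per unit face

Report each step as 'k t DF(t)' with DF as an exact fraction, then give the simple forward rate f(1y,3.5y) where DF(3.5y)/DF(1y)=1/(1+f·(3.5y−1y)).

step 1 [0.5y] swap r/2=137/4863: DF=(1 − 137/4863·(0))/(1+137/4863) = 4863/5000 ≈ 0.972600
step 2 [1y] swap r/2=533/19193: DF=(1 − 533/19193·(0.972600))/(1+533/19193) = 9467/10000 ≈ 0.946700
step 3 [1.5y] zero: DF = P = 4539/5000 ≈ 0.907800
step 4 [2y] swap r/2=414/12343: DF=(1 − 414/12343·(0.972600+0.946700+0.907800))/(1+414/12343) = 4379/5000 ≈ 0.875800
step 5 [2.5y] zero: DF = P = 1669/2000 ≈ 0.834500
step 6 [3y] zero: DF = P = 8319/10000 ≈ 0.831900
step 7 [3.5y] swap r/2=1949/61744: DF=(1 − 1949/61744·(0.972600+0.946700+0.907800+0.875800+0.834500+0.831900))/(1+1949/61744) = 8051/10000 ≈ 0.805100
step 8 [4y] zero: DF = P = 7761/10000 ≈ 0.776100

1 1/2 4863/5000
2 1 9467/10000
3 3/2 4539/5000
4 2 4379/5000
5 5/2 1669/2000
6 3 8319/10000
7 7/2 8051/10000
8 4 7761/10000
f(1y,3.5y) = ((9467/10000)/(8051/10000) − 1)/(5/2) = 2832/40255 ≈ 7.0352%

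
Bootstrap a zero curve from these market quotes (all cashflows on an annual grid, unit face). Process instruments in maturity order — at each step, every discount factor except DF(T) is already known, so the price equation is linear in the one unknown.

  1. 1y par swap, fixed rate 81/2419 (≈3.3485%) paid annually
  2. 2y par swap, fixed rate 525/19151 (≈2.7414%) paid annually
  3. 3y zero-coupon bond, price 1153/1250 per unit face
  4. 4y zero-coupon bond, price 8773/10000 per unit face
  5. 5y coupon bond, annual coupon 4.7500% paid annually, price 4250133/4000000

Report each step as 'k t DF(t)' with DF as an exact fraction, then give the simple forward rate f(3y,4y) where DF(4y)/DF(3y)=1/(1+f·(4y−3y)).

step 1 [1y] swap r/1=81/2419: DF=(1 − 81/2419·(0))/(1+81/2419) = 2419/2500 ≈ 0.967600
step 2 [2y] swap r/1=525/19151: DF=(1 − 525/19151·(0.967600))/(1+525/19151) = 379/400 ≈ 0.947500
step 3 [3y] zero: DF = P = 1153/1250 ≈ 0.922400
step 4 [4y] zero: DF = P = 8773/10000 ≈ 0.877300
step 5 [5y] bond c/1=19/400: DF=(4250133/4000000 − 19/400·(0.967600+0.947500+0.922400+0.877300))/(1+19/400) = 8459/10000 ≈ 0.845900

1 1 2419/2500
2 2 379/400
3 3 1153/1250
4 4 8773/10000
5 5 8459/10000
f(3y,4y) = ((1153/1250)/(8773/10000) − 1)/(1) = 451/8773 ≈ 5.1408%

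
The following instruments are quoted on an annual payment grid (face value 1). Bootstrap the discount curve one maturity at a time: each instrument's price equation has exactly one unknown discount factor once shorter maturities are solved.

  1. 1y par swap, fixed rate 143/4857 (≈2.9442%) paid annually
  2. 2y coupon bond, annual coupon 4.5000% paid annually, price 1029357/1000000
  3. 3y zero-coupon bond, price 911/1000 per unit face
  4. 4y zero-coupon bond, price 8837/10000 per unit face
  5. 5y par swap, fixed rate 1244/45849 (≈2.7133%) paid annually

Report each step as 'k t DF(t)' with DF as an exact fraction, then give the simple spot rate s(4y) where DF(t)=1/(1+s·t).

step 1 [1y] swap r/1=143/4857: DF=(1 − 143/4857·(0))/(1+143/4857) = 4857/5000 ≈ 0.971400
step 2 [2y] bond c/1=9/200: DF=(1029357/1000000 − 9/200·(0.971400))/(1+9/200) = 1179/1250 ≈ 0.943200
step 3 [3y] zero: DF = P = 911/1000 ≈ 0.911000
step 4 [4y] zero: DF = P = 8837/10000 ≈ 0.883700
step 5 [5y] swap r/1=1244/45849: DF=(1 − 1244/45849·(0.971400+0.943200+0.911000+0.883700))/(1+1244/45849) = 2189/2500 ≈ 0.875600

1 1 4857/5000
2 2 1179/1250
3 3 911/1000
4 4 8837/10000
5 5 2189/2500
s(4y) = (1/(8837/10000) − 1)/(4) = 1163/35348 ≈ 3.2901%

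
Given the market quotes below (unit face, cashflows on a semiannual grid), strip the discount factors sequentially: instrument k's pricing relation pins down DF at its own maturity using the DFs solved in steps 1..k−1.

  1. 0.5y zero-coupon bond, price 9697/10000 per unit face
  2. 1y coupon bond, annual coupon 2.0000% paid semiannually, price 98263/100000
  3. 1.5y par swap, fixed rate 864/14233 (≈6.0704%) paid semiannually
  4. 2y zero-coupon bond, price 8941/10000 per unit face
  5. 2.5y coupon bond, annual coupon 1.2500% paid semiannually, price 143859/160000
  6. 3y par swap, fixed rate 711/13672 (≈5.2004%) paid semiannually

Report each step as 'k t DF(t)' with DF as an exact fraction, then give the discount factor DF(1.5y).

step 1 [0.5y] zero: DF = P = 9697/10000 ≈ 0.969700
step 2 [1y] bond c/2=1/100: DF=(98263/100000 − 1/100·(0.969700))/(1+1/100) = 9633/10000 ≈ 0.963300
step 3 [1.5y] swap r/2=432/14233: DF=(1 − 432/14233·(0.969700+0.963300))/(1+432/14233) = 571/625 ≈ 0.913600
step 4 [2y] zero: DF = P = 8941/10000 ≈ 0.894100
step 5 [2.5y] bond c/2=1/160: DF=(143859/160000 − 1/160·(0.969700+0.963300+0.913600+0.894100))/(1+1/160) = 8703/10000 ≈ 0.870300
step 6 [3y] swap r/2=711/27344: DF=(1 − 711/27344·(0.969700+0.963300+0.913600+0.894100+0.870300))/(1+711/27344) = 4289/5000 ≈ 0.857800

1 1/2 9697/10000
2 1 9633/10000
3 3/2 571/625
4 2 8941/10000
5 5/2 8703/10000
6 3 4289/5000
DF(1.5y) = 571/625 ≈ 0.913600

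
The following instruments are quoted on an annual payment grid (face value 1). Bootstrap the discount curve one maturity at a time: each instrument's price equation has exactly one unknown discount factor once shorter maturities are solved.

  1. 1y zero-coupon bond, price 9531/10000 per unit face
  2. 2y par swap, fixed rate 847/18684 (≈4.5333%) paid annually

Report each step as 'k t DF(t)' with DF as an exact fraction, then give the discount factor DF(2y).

1 1 9531/10000
2 2 9153/10000
DF(2y) = 9153/10000 ≈ 0.915300

step 1 [1y] zero: DF = P = 9531/10000 ≈ 0.953100
step 2 [2y] swap r/1=847/18684: DF=(1 − 847/18684·(0.953100))/(1+847/18684) = 9153/10000 ≈ 0.915300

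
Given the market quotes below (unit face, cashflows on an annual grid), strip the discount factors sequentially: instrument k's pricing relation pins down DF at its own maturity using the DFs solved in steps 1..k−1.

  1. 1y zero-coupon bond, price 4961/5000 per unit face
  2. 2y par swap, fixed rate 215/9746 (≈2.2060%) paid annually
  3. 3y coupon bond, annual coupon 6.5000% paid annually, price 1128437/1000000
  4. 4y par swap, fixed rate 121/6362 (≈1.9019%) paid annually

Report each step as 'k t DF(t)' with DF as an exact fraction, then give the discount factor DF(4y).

1 1 4961/5000
2 2 957/1000
3 3 4703/5000
4 4 4637/5000
DF(4y) = 4637/5000 ≈ 0.927400

step 1 [1y] zero: DF = P = 4961/5000 ≈ 0.992200
step 2 [2y] swap r/1=215/9746: DF=(1 − 215/9746·(0.992200))/(1+215/9746) = 957/1000 ≈ 0.957000
step 3 [3y] bond c/1=13/200: DF=(1128437/1000000 − 13/200·(0.992200+0.957000))/(1+13/200) = 4703/5000 ≈ 0.940600
step 4 [4y] swap r/1=121/6362: DF=(1 − 121/6362·(0.992200+0.957000+0.940600))/(1+121/6362) = 4637/5000 ≈ 0.927400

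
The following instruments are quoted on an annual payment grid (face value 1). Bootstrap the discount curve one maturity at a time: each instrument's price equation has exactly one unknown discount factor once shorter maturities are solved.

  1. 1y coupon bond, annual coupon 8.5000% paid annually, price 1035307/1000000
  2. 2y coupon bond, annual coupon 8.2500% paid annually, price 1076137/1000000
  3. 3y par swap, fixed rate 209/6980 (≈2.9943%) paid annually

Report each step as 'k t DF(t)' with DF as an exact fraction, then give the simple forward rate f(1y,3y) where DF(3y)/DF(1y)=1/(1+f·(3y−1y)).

step 1 [1y] bond c/1=17/200: DF=(1035307/1000000 − 17/200·(0))/(1+17/200) = 4771/5000 ≈ 0.954200
step 2 [2y] bond c/1=33/400: DF=(1076137/1000000 − 33/400·(0.954200))/(1+33/400) = 4607/5000 ≈ 0.921400
step 3 [3y] swap r/1=209/6980: DF=(1 − 209/6980·(0.954200+0.921400))/(1+209/6980) = 2291/2500 ≈ 0.916400

1 1 4771/5000
2 2 4607/5000
3 3 2291/2500
f(1y,3y) = ((4771/5000)/(2291/2500) − 1)/(2) = 189/9164 ≈ 2.0624%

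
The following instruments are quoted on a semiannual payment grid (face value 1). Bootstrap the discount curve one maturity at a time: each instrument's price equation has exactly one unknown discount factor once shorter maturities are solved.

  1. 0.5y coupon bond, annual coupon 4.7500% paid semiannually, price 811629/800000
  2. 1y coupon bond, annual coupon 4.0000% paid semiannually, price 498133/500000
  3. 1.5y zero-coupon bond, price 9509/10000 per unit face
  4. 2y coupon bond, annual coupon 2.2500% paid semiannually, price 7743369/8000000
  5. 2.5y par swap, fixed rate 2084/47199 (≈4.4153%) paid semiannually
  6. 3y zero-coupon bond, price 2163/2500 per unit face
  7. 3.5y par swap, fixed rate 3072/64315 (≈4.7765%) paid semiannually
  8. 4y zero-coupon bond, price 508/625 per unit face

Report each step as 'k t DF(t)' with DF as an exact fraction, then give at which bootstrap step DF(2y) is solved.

step 1 [0.5y] bond c/2=19/800: DF=(811629/800000 − 19/800·(0))/(1+19/800) = 991/1000 ≈ 0.991000
step 2 [1y] bond c/2=1/50: DF=(498133/500000 − 1/50·(0.991000))/(1+1/50) = 9573/10000 ≈ 0.957300
step 3 [1.5y] zero: DF = P = 9509/10000 ≈ 0.950900
step 4 [2y] bond c/2=9/800: DF=(7743369/8000000 − 9/800·(0.991000+0.957300+0.950900))/(1+9/800) = 9249/10000 ≈ 0.924900
step 5 [2.5y] swap r/2=1042/47199: DF=(1 − 1042/47199·(0.991000+0.957300+0.950900+0.924900))/(1+1042/47199) = 4479/5000 ≈ 0.895800
step 6 [3y] zero: DF = P = 2163/2500 ≈ 0.865200
step 7 [3.5y] swap r/2=1536/64315: DF=(1 − 1536/64315·(0.991000+0.957300+0.950900+0.924900+0.895800+0.865200))/(1+1536/64315) = 529/625 ≈ 0.846400
step 8 [4y] zero: DF = P = 508/625 ≈ 0.812800

1 1/2 991/1000
2 1 9573/10000
3 3/2 9509/10000
4 2 9249/10000
5 5/2 4479/5000
6 3 2163/2500
7 7/2 529/625
8 4 508/625
DF(2y) is solved at step 4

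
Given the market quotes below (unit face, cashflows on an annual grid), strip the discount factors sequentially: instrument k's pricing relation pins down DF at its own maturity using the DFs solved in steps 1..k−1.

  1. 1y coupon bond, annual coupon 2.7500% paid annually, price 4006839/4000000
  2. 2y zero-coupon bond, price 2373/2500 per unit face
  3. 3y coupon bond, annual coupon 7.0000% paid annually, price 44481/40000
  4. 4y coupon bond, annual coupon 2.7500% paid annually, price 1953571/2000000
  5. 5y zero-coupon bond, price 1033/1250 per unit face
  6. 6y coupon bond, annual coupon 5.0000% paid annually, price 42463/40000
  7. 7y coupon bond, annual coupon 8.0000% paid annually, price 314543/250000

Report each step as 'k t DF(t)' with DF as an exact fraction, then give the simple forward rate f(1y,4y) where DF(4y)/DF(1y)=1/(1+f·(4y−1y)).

1 1 9749/10000
2 2 2373/2500
3 3 4567/5000
4 4 8747/10000
5 5 1033/1250
6 6 7949/10000
7 7 7699/10000
f(1y,4y) = ((9749/10000)/(8747/10000) − 1)/(3) = 334/8747 ≈ 3.8185%

step 1 [1y] bond c/1=11/400: DF=(4006839/4000000 − 11/400·(0))/(1+11/400) = 9749/10000 ≈ 0.974900
step 2 [2y] zero: DF = P = 2373/2500 ≈ 0.949200
step 3 [3y] bond c/1=7/100: DF=(44481/40000 − 7/100·(0.974900+0.949200))/(1+7/100) = 4567/5000 ≈ 0.913400
step 4 [4y] bond c/1=11/400: DF=(1953571/2000000 − 11/400·(0.974900+0.949200+0.913400))/(1+11/400) = 8747/10000 ≈ 0.874700
step 5 [5y] zero: DF = P = 1033/1250 ≈ 0.826400
step 6 [6y] bond c/1=1/20: DF=(42463/40000 − 1/20·(0.974900+0.949200+0.913400+0.874700+0.826400))/(1+1/20) = 7949/10000 ≈ 0.794900
step 7 [7y] bond c/1=2/25: DF=(314543/250000 − 2/25·(0.974900+0.949200+0.913400+0.874700+0.826400+0.794900))/(1+2/25) = 7699/10000 ≈ 0.769900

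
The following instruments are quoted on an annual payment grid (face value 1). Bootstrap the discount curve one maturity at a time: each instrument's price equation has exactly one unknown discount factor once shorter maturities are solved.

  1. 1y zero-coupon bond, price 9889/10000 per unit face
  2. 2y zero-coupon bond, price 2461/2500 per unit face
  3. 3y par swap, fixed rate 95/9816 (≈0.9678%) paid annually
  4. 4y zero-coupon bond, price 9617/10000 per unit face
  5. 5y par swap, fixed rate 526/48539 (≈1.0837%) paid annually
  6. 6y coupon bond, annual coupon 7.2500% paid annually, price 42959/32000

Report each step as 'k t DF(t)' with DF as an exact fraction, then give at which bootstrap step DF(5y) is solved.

1 1 9889/10000
2 2 2461/2500
3 3 1943/2000
4 4 9617/10000
5 5 4737/5000
6 6 2309/2500
DF(5y) is solved at step 5

step 1 [1y] zero: DF = P = 9889/10000 ≈ 0.988900
step 2 [2y] zero: DF = P = 2461/2500 ≈ 0.984400
step 3 [3y] swap r/1=95/9816: DF=(1 − 95/9816·(0.988900+0.984400))/(1+95/9816) = 1943/2000 ≈ 0.971500
step 4 [4y] zero: DF = P = 9617/10000 ≈ 0.961700
step 5 [5y] swap r/1=526/48539: DF=(1 − 526/48539·(0.988900+0.984400+0.971500+0.961700))/(1+526/48539) = 4737/5000 ≈ 0.947400
step 6 [6y] bond c/1=29/400: DF=(42959/32000 − 29/400·(0.988900+0.984400+0.971500+0.961700+0.947400))/(1+29/400) = 2309/2500 ≈ 0.923600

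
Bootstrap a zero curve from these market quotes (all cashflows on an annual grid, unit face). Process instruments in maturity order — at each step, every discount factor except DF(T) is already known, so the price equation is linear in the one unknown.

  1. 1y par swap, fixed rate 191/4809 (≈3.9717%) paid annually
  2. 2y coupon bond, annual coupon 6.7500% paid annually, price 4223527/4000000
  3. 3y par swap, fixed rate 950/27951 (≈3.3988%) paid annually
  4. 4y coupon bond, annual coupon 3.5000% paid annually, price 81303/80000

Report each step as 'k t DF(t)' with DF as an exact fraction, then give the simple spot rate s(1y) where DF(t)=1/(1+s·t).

step 1 [1y] swap r/1=191/4809: DF=(1 − 191/4809·(0))/(1+191/4809) = 4809/5000 ≈ 0.961800
step 2 [2y] bond c/1=27/400: DF=(4223527/4000000 − 27/400·(0.961800))/(1+27/400) = 9283/10000 ≈ 0.928300
step 3 [3y] swap r/1=950/27951: DF=(1 − 950/27951·(0.961800+0.928300))/(1+950/27951) = 181/200 ≈ 0.905000
step 4 [4y] bond c/1=7/200: DF=(81303/80000 − 7/200·(0.961800+0.928300+0.905000))/(1+7/200) = 4437/5000 ≈ 0.887400

1 1 4809/5000
2 2 9283/10000
3 3 181/200
4 4 4437/5000
s(1y) = (1/(4809/5000) − 1)/(1) = 191/4809 ≈ 3.9717%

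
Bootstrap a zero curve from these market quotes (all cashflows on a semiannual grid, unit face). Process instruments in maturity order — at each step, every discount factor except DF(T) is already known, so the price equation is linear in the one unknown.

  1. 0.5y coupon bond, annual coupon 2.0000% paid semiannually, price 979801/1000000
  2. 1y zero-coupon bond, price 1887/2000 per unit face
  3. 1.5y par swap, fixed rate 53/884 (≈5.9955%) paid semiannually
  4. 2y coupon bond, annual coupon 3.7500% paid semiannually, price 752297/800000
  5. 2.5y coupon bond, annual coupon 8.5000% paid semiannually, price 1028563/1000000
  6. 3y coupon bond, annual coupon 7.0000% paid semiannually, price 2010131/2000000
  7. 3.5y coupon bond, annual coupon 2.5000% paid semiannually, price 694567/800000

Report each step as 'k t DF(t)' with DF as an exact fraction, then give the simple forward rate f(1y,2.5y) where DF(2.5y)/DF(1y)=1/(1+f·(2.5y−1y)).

1 1/2 9701/10000
2 1 1887/2000
3 3/2 572/625
4 2 871/1000
5 5/2 4179/5000
6 3 8177/10000
7 7/2 3957/5000
f(1y,2.5y) = ((1887/2000)/(4179/5000) − 1)/(3/2) = 359/4179 ≈ 8.5906%

step 1 [0.5y] bond c/2=1/100: DF=(979801/1000000 − 1/100·(0))/(1+1/100) = 9701/10000 ≈ 0.970100
step 2 [1y] zero: DF = P = 1887/2000 ≈ 0.943500
step 3 [1.5y] swap r/2=53/1768: DF=(1 − 53/1768·(0.970100+0.943500))/(1+53/1768) = 572/625 ≈ 0.915200
step 4 [2y] bond c/2=3/160: DF=(752297/800000 − 3/160·(0.970100+0.943500+0.915200))/(1+3/160) = 871/1000 ≈ 0.871000
step 5 [2.5y] bond c/2=17/400: DF=(1028563/1000000 − 17/400·(0.970100+0.943500+0.915200+0.871000))/(1+17/400) = 4179/5000 ≈ 0.835800
step 6 [3y] bond c/2=7/200: DF=(2010131/2000000 − 7/200·(0.970100+0.943500+0.915200+0.871000+0.835800))/(1+7/200) = 8177/10000 ≈ 0.817700
step 7 [3.5y] bond c/2=1/80: DF=(694567/800000 − 1/80·(0.970100+0.943500+0.915200+0.871000+0.835800+0.817700))/(1+1/80) = 3957/5000 ≈ 0.791400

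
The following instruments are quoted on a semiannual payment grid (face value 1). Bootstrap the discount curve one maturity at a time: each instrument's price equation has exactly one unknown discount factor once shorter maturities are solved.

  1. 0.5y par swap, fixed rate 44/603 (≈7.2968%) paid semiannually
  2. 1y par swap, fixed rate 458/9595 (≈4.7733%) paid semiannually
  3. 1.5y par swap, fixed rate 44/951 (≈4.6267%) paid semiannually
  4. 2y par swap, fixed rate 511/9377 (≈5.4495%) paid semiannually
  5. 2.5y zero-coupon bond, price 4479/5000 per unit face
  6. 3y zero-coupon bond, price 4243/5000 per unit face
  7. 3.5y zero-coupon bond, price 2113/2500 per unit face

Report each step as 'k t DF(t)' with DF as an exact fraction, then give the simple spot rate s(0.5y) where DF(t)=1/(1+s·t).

step 1 [0.5y] swap r/2=22/603: DF=(1 − 22/603·(0))/(1+22/603) = 603/625 ≈ 0.964800
step 2 [1y] swap r/2=229/9595: DF=(1 − 229/9595·(0.964800))/(1+229/9595) = 4771/5000 ≈ 0.954200
step 3 [1.5y] swap r/2=22/951: DF=(1 − 22/951·(0.964800+0.954200))/(1+22/951) = 467/500 ≈ 0.934000
step 4 [2y] swap r/2=511/18754: DF=(1 − 511/18754·(0.964800+0.954200+0.934000))/(1+511/18754) = 4489/5000 ≈ 0.897800
step 5 [2.5y] zero: DF = P = 4479/5000 ≈ 0.895800
step 6 [3y] zero: DF = P = 4243/5000 ≈ 0.848600
step 7 [3.5y] zero: DF = P = 2113/2500 ≈ 0.845200

1 1/2 603/625
2 1 4771/5000
3 3/2 467/500
4 2 4489/5000
5 5/2 4479/5000
6 3 4243/5000
7 7/2 2113/2500
s(0.5y) = (1/(603/625) − 1)/(1/2) = 44/603 ≈ 7.2968%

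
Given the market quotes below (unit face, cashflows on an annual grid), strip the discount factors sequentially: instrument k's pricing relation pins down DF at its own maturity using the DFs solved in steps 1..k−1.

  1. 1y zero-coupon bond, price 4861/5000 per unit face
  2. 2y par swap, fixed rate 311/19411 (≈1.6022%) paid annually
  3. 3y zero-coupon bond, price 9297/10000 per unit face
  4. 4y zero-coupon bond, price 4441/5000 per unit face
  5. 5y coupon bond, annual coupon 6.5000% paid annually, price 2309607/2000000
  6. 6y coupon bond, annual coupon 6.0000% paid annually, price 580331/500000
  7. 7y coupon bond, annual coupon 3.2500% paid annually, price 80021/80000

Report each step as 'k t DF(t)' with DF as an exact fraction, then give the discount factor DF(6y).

step 1 [1y] zero: DF = P = 4861/5000 ≈ 0.972200
step 2 [2y] swap r/1=311/19411: DF=(1 − 311/19411·(0.972200))/(1+311/19411) = 9689/10000 ≈ 0.968900
step 3 [3y] zero: DF = P = 9297/10000 ≈ 0.929700
step 4 [4y] zero: DF = P = 4441/5000 ≈ 0.888200
step 5 [5y] bond c/1=13/200: DF=(2309607/2000000 − 13/200·(0.972200+0.968900+0.929700+0.888200))/(1+13/200) = 8549/10000 ≈ 0.854900
step 6 [6y] bond c/1=3/50: DF=(580331/500000 − 3/50·(0.972200+0.968900+0.929700+0.888200+0.854900))/(1+3/50) = 4169/5000 ≈ 0.833800
step 7 [7y] bond c/1=13/400: DF=(80021/80000 − 13/400·(0.972200+0.968900+0.929700+0.888200+0.854900+0.833800))/(1+13/400) = 7973/10000 ≈ 0.797300

1 1 4861/5000
2 2 9689/10000
3 3 9297/10000
4 4 4441/5000
5 5 8549/10000
6 6 4169/5000
7 7 7973/10000
DF(6y) = 4169/5000 ≈ 0.833800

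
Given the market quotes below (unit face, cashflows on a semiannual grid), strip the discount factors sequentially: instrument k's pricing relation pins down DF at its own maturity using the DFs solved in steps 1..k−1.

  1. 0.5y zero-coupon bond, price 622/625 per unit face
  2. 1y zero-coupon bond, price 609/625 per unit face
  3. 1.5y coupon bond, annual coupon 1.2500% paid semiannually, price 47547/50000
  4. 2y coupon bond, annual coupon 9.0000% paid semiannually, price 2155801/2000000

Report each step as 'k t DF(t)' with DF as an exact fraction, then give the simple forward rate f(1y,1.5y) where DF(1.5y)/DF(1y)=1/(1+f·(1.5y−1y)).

1 1/2 622/625
2 1 609/625
3 3/2 583/625
4 2 1813/2000
f(1y,1.5y) = ((609/625)/(583/625) − 1)/(1/2) = 52/583 ≈ 8.9194%

step 1 [0.5y] zero: DF = P = 622/625 ≈ 0.995200
step 2 [1y] zero: DF = P = 609/625 ≈ 0.974400
step 3 [1.5y] bond c/2=1/160: DF=(47547/50000 − 1/160·(0.995200+0.974400))/(1+1/160) = 583/625 ≈ 0.932800
step 4 [2y] bond c/2=9/200: DF=(2155801/2000000 − 9/200·(0.995200+0.974400+0.932800))/(1+9/200) = 1813/2000 ≈ 0.906500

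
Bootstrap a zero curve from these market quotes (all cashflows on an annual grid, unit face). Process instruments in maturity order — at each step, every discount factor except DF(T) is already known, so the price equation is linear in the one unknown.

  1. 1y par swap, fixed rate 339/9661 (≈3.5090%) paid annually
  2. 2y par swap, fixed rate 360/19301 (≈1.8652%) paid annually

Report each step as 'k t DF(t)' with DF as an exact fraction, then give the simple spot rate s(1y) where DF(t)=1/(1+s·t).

step 1 [1y] swap r/1=339/9661: DF=(1 − 339/9661·(0))/(1+339/9661) = 9661/10000 ≈ 0.966100
step 2 [2y] swap r/1=360/19301: DF=(1 − 360/19301·(0.966100))/(1+360/19301) = 241/250 ≈ 0.964000

1 1 9661/10000
2 2 241/250
s(1y) = (1/(9661/10000) − 1)/(1) = 339/9661 ≈ 3.5090%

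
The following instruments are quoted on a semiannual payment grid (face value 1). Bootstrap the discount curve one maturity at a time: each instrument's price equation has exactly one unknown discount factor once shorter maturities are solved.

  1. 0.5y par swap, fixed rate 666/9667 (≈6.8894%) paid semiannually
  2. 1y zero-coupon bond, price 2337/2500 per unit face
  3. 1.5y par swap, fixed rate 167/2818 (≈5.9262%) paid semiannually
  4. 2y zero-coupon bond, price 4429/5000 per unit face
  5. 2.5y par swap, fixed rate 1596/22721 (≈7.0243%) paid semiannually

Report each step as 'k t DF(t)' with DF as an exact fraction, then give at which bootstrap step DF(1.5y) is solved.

step 1 [0.5y] swap r/2=333/9667: DF=(1 − 333/9667·(0))/(1+333/9667) = 9667/10000 ≈ 0.966700
step 2 [1y] zero: DF = P = 2337/2500 ≈ 0.934800
step 3 [1.5y] swap r/2=167/5636: DF=(1 − 167/5636·(0.966700+0.934800))/(1+167/5636) = 1833/2000 ≈ 0.916500
step 4 [2y] zero: DF = P = 4429/5000 ≈ 0.885800
step 5 [2.5y] swap r/2=798/22721: DF=(1 − 798/22721·(0.966700+0.934800+0.916500+0.885800))/(1+798/22721) = 2101/2500 ≈ 0.840400

1 1/2 9667/10000
2 1 2337/2500
3 3/2 1833/2000
4 2 4429/5000
5 5/2 2101/2500
DF(1.5y) is solved at step 3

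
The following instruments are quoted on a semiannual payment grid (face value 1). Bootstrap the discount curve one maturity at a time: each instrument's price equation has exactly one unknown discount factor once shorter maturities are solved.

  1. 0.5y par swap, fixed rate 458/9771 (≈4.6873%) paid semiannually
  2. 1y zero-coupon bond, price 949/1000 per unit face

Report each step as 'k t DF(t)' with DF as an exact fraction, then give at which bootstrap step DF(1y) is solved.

1 1/2 9771/10000
2 1 949/1000
DF(1y) is solved at step 2

step 1 [0.5y] swap r/2=229/9771: DF=(1 − 229/9771·(0))/(1+229/9771) = 9771/10000 ≈ 0.977100
step 2 [1y] zero: DF = P = 949/1000 ≈ 0.949000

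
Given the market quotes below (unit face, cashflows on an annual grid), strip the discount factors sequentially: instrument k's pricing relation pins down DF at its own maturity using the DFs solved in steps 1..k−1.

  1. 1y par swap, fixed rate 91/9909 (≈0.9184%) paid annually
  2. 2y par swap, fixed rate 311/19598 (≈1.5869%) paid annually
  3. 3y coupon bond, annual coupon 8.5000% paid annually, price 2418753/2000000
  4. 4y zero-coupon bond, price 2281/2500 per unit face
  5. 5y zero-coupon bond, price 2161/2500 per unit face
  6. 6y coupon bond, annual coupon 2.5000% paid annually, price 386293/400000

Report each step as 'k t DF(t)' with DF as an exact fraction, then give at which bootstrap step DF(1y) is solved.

1 1 9909/10000
2 2 9689/10000
3 3 9611/10000
4 4 2281/2500
5 5 2161/2500
6 6 2069/2500
DF(1y) is solved at step 1

step 1 [1y] swap r/1=91/9909: DF=(1 − 91/9909·(0))/(1+91/9909) = 9909/10000 ≈ 0.990900
step 2 [2y] swap r/1=311/19598: DF=(1 − 311/19598·(0.990900))/(1+311/19598) = 9689/10000 ≈ 0.968900
step 3 [3y] bond c/1=17/200: DF=(2418753/2000000 − 17/200·(0.990900+0.968900))/(1+17/200) = 9611/10000 ≈ 0.961100
step 4 [4y] zero: DF = P = 2281/2500 ≈ 0.912400
step 5 [5y] zero: DF = P = 2161/2500 ≈ 0.864400
step 6 [6y] bond c/1=1/40: DF=(386293/400000 − 1/40·(0.990900+0.968900+0.961100+0.912400+0.864400))/(1+1/40) = 2069/2500 ≈ 0.827600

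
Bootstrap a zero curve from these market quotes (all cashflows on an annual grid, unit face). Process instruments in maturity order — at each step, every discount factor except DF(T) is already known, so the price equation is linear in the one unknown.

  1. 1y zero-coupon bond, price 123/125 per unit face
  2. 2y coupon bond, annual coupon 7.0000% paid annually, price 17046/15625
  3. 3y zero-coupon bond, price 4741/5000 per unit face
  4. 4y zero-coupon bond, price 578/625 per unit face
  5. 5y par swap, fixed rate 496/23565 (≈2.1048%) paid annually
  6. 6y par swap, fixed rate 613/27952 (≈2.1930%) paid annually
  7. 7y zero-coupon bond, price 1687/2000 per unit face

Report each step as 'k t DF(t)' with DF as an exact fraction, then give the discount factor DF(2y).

step 1 [1y] zero: DF = P = 123/125 ≈ 0.984000
step 2 [2y] bond c/1=7/100: DF=(17046/15625 − 7/100·(0.984000))/(1+7/100) = 597/625 ≈ 0.955200
step 3 [3y] zero: DF = P = 4741/5000 ≈ 0.948200
step 4 [4y] zero: DF = P = 578/625 ≈ 0.924800
step 5 [5y] swap r/1=496/23565: DF=(1 − 496/23565·(0.984000+0.955200+0.948200+0.924800))/(1+496/23565) = 563/625 ≈ 0.900800
step 6 [6y] swap r/1=613/27952: DF=(1 − 613/27952·(0.984000+0.955200+0.948200+0.924800+0.900800))/(1+613/27952) = 4387/5000 ≈ 0.877400
step 7 [7y] zero: DF = P = 1687/2000 ≈ 0.843500

1 1 123/125
2 2 597/625
3 3 4741/5000
4 4 578/625
5 5 563/625
6 6 4387/5000
7 7 1687/2000
DF(2y) = 597/625 ≈ 0.955200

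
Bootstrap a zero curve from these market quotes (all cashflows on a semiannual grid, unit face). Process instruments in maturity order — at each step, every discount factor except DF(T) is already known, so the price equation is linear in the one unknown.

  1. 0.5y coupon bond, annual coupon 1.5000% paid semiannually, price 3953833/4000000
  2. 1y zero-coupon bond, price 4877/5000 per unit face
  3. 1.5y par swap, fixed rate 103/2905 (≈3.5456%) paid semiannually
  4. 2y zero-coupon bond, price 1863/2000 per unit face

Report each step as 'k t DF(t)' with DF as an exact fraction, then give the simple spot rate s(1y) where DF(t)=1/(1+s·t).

step 1 [0.5y] bond c/2=3/400: DF=(3953833/4000000 − 3/400·(0))/(1+3/400) = 9811/10000 ≈ 0.981100
step 2 [1y] zero: DF = P = 4877/5000 ≈ 0.975400
step 3 [1.5y] swap r/2=103/5810: DF=(1 − 103/5810·(0.981100+0.975400))/(1+103/5810) = 1897/2000 ≈ 0.948500
step 4 [2y] zero: DF = P = 1863/2000 ≈ 0.931500

1 1/2 9811/10000
2 1 4877/5000
3 3/2 1897/2000
4 2 1863/2000
s(1y) = (1/(4877/5000) − 1)/(1) = 123/4877 ≈ 2.5220%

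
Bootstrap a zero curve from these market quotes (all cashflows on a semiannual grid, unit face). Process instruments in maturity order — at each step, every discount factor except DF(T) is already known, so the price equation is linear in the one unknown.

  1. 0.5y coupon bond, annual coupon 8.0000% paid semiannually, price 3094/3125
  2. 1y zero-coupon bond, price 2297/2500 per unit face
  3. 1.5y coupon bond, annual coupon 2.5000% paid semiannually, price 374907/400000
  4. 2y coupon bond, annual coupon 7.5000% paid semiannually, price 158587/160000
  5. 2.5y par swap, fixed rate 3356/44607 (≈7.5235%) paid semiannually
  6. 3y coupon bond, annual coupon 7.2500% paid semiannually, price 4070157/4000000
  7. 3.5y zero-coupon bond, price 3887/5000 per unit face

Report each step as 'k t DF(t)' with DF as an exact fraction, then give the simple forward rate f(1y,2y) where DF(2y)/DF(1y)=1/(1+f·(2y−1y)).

step 1 [0.5y] bond c/2=1/25: DF=(3094/3125 − 1/25·(0))/(1+1/25) = 119/125 ≈ 0.952000
step 2 [1y] zero: DF = P = 2297/2500 ≈ 0.918800
step 3 [1.5y] bond c/2=1/80: DF=(374907/400000 − 1/80·(0.952000+0.918800))/(1+1/80) = 4513/5000 ≈ 0.902600
step 4 [2y] bond c/2=3/80: DF=(158587/160000 − 3/80·(0.952000+0.918800+0.902600))/(1+3/80) = 8551/10000 ≈ 0.855100
step 5 [2.5y] swap r/2=1678/44607: DF=(1 − 1678/44607·(0.952000+0.918800+0.902600+0.855100))/(1+1678/44607) = 4161/5000 ≈ 0.832200
step 6 [3y] bond c/2=29/800: DF=(4070157/4000000 − 29/800·(0.952000+0.918800+0.902600+0.855100+0.832200))/(1+29/800) = 8259/10000 ≈ 0.825900
step 7 [3.5y] zero: DF = P = 3887/5000 ≈ 0.777400

1 1/2 119/125
2 1 2297/2500
3 3/2 4513/5000
4 2 8551/10000
5 5/2 4161/5000
6 3 8259/10000
7 7/2 3887/5000
f(1y,2y) = ((2297/2500)/(8551/10000) − 1)/(1) = 637/8551 ≈ 7.4494%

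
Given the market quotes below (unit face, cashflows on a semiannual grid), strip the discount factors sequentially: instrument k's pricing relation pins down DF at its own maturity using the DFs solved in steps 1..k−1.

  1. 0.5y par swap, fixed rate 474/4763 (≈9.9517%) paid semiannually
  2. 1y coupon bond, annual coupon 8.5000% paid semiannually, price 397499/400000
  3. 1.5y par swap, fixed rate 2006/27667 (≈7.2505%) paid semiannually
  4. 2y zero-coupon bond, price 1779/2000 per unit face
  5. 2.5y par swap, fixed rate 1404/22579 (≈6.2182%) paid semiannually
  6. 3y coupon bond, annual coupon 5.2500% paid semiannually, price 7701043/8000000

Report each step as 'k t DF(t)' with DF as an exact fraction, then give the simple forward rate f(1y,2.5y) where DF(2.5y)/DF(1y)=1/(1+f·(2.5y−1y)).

step 1 [0.5y] swap r/2=237/4763: DF=(1 − 237/4763·(0))/(1+237/4763) = 4763/5000 ≈ 0.952600
step 2 [1y] bond c/2=17/400: DF=(397499/400000 − 17/400·(0.952600))/(1+17/400) = 1143/1250 ≈ 0.914400
step 3 [1.5y] swap r/2=1003/27667: DF=(1 − 1003/27667·(0.952600+0.914400))/(1+1003/27667) = 8997/10000 ≈ 0.899700
step 4 [2y] zero: DF = P = 1779/2000 ≈ 0.889500
step 5 [2.5y] swap r/2=702/22579: DF=(1 − 702/22579·(0.952600+0.914400+0.899700+0.889500))/(1+702/22579) = 2149/2500 ≈ 0.859600
step 6 [3y] bond c/2=21/800: DF=(7701043/8000000 − 21/800·(0.952600+0.914400+0.899700+0.889500+0.859600))/(1+21/800) = 329/400 ≈ 0.822500

1 1/2 4763/5000
2 1 1143/1250
3 3/2 8997/10000
4 2 1779/2000
5 5/2 2149/2500
6 3 329/400
f(1y,2.5y) = ((1143/1250)/(2149/2500) − 1)/(3/2) = 274/6447 ≈ 4.2500%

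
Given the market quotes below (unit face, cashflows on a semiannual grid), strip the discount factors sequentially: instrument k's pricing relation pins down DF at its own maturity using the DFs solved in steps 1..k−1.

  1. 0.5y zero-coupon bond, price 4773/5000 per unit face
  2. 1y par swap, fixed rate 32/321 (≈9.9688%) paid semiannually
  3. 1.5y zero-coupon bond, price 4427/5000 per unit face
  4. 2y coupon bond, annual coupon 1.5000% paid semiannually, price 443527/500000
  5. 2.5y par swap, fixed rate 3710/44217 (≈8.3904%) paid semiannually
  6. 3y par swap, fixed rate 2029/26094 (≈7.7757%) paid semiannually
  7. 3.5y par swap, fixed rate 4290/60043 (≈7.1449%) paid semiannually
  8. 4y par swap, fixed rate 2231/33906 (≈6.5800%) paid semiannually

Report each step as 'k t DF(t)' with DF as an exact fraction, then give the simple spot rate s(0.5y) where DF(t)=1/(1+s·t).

1 1/2 4773/5000
2 1 567/625
3 3/2 4427/5000
4 2 43/50
5 5/2 1629/2000
6 3 7971/10000
7 7/2 1571/2000
8 4 7769/10000
s(0.5y) = (1/(4773/5000) − 1)/(1/2) = 454/4773 ≈ 9.5118%

step 1 [0.5y] zero: DF = P = 4773/5000 ≈ 0.954600
step 2 [1y] swap r/2=16/321: DF=(1 − 16/321·(0.954600))/(1+16/321) = 567/625 ≈ 0.907200
step 3 [1.5y] zero: DF = P = 4427/5000 ≈ 0.885400
step 4 [2y] bond c/2=3/400: DF=(443527/500000 − 3/400·(0.954600+0.907200+0.885400))/(1+3/400) = 43/50 ≈ 0.860000
step 5 [2.5y] swap r/2=1855/44217: DF=(1 − 1855/44217·(0.954600+0.907200+0.885400+0.860000))/(1+1855/44217) = 1629/2000 ≈ 0.814500
step 6 [3y] swap r/2=2029/52188: DF=(1 − 2029/52188·(0.954600+0.907200+0.885400+0.860000+0.814500))/(1+2029/52188) = 7971/10000 ≈ 0.797100
step 7 [3.5y] swap r/2=2145/60043: DF=(1 − 2145/60043·(0.954600+0.907200+0.885400+0.860000+0.814500+0.797100))/(1+2145/60043) = 1571/2000 ≈ 0.785500
step 8 [4y] swap r/2=2231/67812: DF=(1 − 2231/67812·(0.954600+0.907200+0.885400+0.860000+0.814500+0.797100+0.785500))/(1+2231/67812) = 7769/10000 ≈ 0.776900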